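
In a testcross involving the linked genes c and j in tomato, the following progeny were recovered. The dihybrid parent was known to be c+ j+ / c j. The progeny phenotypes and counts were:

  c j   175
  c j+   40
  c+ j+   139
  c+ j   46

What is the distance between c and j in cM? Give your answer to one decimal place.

21.5 cM

The recombinant classes are c+ j and c j+: 46 + 40 = 86.
Recombination frequency = 86/400 = 0.2150 ≈ 21.5%, i.e. 21.5 cM.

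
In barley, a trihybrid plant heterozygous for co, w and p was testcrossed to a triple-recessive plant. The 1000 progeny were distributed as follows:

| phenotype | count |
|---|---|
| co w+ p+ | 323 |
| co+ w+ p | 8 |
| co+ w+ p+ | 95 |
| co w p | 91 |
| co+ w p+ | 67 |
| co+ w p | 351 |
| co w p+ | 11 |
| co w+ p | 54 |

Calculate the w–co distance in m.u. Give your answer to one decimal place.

20.5 m.u.

The two most frequent reciprocal classes, co w+ p+ and co+ w p, are the parental types, so the F1 was co w+ p+ / co+ w p.
The two rarest classes, co w p+ and co+ w+ p, are the double crossovers. Comparing them with the parentals, only the w allele has switched, so w is the middle locus and the order is p – w – co.
Crossovers in the w–co interval produce the single-crossover classes co+ w+ p+ and co w p (95 + 91 = 186) plus the double crossovers (19).
RF(w–co) = (186 + 19) / 1000 = 205/1000 = 0.2050 → 20.5 m.u.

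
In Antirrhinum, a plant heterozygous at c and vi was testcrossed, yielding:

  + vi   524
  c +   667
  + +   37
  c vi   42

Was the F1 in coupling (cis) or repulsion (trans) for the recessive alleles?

trans

The two most frequent classes are + vi (524) and c + (667); these are the parental (non-recombinant) types.
So the F1 carried + vi on one chromosome and c + on the other — the recessive alleles are on opposite chromosomes (trans / repulsion).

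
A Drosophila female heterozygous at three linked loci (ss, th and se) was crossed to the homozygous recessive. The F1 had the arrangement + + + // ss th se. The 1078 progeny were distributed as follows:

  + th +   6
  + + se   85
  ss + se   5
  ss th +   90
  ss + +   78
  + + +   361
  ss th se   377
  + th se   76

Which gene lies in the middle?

th

The two rarest classes, + th + and ss + se, are the double crossovers. Comparing them with the parentals, only the th allele has switched, so th is the middle locus and the order is ss – th – se.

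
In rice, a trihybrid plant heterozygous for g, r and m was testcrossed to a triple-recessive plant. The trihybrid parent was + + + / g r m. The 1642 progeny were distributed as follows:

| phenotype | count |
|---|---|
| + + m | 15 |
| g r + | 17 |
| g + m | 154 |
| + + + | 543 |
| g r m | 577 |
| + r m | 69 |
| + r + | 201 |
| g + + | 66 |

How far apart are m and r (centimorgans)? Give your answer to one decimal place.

23.6 centimorgans

The two rarest classes, + + m and g r +, are the double crossovers. Comparing them with the parentals, only the m allele has switched, so m is the middle locus and the order is r – m – g.
Crossovers in the r–m interval produce the single-crossover classes + r + and g + m (201 + 154 = 355) plus the double crossovers (32).
RF(r–m) = (355 + 32) / 1642 = 387/1642 = 0.2357 → 23.6 centimorgans.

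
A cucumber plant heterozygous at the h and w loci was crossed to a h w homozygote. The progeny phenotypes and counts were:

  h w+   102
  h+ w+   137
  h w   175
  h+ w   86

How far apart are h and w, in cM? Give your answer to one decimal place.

The two most frequent classes, h+ w+ (137) and h w (175), are the parental types, so the F1 was h+ w+ / h w.
The recombinant classes are h+ w and h w+: 86 + 102 = 188.
Recombination frequency = 188/500 = 0.3760 ≈ 37.6%, i.e. 37.6 cM.

37.6 cM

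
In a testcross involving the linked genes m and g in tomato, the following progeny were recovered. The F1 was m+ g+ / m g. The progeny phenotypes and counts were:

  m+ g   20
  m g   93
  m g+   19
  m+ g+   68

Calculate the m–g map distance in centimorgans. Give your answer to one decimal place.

19.5 centimorgans

The recombinant classes are m+ g and m g+: 20 + 19 = 39.
Recombination frequency = 39/200 = 0.1950 ≈ 19.5%, i.e. 19.5 centimorgans.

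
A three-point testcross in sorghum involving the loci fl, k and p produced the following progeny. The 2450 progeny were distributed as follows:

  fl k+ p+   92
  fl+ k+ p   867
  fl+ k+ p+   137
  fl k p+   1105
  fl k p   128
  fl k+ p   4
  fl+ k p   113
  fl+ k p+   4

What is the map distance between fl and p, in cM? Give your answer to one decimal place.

11.1 cM

The two most frequent reciprocal classes, fl+ k+ p and fl k p+, are the parental types, so the F1 was fl+ k+ p / fl k p+.
The two rarest classes, fl k+ p and fl+ k p+, are the double crossovers. Comparing them with the parentals, only the fl allele has switched, so fl is the middle locus and the order is k – fl – p.
Crossovers in the fl–p interval produce the single-crossover classes fl+ k+ p+ and fl k p (137 + 128 = 265) plus the double crossovers (8).
RF(fl–p) = (265 + 8) / 2450 = 273/2450 = 0.1114 → 11.1 cM.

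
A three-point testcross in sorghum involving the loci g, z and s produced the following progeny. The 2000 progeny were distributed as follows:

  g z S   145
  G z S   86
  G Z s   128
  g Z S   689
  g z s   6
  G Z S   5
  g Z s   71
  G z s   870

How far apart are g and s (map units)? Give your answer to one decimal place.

The two most frequent reciprocal classes, G z s and g Z S, are the parental types, so the F1 was G z s / g Z S.
The two rarest classes, g z s and G Z S, are the double crossovers. Comparing them with the parentals, only the g allele has switched, so g is the middle locus and the order is z – g – s.
Crossovers in the g–s interval produce the single-crossover classes G z S and g Z s (86 + 71 = 157) plus the double crossovers (11).
RF(g–s) = (157 + 11) / 2000 = 168/2000 = 0.0840 → 8.4 map units.

8.4 map units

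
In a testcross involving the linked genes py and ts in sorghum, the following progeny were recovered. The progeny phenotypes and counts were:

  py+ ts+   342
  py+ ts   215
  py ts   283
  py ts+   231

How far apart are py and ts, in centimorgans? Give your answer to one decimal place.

The two most frequent classes, py+ ts+ (342) and py ts (283), are the parental types, so the F1 was py+ ts+ / py ts.
The recombinant classes are py+ ts and py ts+: 215 + 231 = 446.
Recombination frequency = 446/1071 = 0.4164 ≈ 41.6%, i.e. 41.6 centimorgans.

41.6 centimorgans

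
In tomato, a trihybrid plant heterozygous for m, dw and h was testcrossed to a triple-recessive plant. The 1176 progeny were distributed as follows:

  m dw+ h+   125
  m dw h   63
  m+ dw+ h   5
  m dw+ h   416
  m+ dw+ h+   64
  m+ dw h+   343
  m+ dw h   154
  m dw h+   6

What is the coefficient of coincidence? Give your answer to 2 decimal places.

The two most frequent reciprocal classes, m+ dw h+ and m dw+ h, are the parental types, so the F1 was m+ dw h+ / m dw+ h.
The two rarest classes, m dw h+ and m+ dw+ h, are the double crossovers. Comparing them with the parentals, only the m allele has switched, so m is the middle locus and the order is h – m – dw.
h–m: (279 + 11)/1176 = 0.2466; m–dw: (127 + 11)/1176 = 0.1173.
Expected DCO frequency = 0.2466 × 0.1173 ≈ 0.02893; observed = 11/1176 ≈ 0.00935.
Coefficient of coincidence = 0.00935/0.02893 ≈ 0.32.

0.32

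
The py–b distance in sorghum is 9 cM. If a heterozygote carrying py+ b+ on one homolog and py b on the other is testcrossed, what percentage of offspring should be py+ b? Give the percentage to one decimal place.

A map distance of 9 cM corresponds to a recombination frequency of 0.090.
The F1 is py+ b+ / py b, so py+ b is a recombinant gamete class with expected frequency r/2 = 0.090/2 = 0.0450.
That is 0.0450 = 4.5% of the progeny.

4.5%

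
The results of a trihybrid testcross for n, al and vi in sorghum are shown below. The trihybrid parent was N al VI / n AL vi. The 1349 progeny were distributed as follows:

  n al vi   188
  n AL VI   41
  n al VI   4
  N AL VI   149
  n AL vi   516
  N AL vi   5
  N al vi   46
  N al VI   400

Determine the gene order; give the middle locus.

The two rarest classes, n al VI and N AL vi, are the double crossovers. Comparing them with the parentals, only the n allele has switched, so n is the middle locus and the order is vi – n – al.

n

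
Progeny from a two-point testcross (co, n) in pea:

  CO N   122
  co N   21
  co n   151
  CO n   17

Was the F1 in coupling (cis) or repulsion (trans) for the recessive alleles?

The two most frequent classes are CO N (122) and co n (151); these are the parental (non-recombinant) types.
So the F1 carried CO N on one chromosome and co n on the other — the recessive alleles are on the same chromosome (cis / coupling).

cis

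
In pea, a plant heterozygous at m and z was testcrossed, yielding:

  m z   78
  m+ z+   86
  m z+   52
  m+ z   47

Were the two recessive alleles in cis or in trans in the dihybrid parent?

cis

The two most frequent classes are m+ z+ (86) and m z (78); these are the parental (non-recombinant) types.
So the F1 carried m+ z+ on one chromosome and m z on the other — the recessive alleles are on the same chromosome (cis / coupling).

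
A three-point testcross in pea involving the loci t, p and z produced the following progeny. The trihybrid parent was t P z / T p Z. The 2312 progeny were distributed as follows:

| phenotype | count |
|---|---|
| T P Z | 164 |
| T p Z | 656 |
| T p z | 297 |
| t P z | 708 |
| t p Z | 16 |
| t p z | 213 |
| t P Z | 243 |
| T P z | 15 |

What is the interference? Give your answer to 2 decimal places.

The two rarest classes, T P z and t p Z, are the double crossovers. Comparing them with the parentals, only the t allele has switched, so t is the middle locus and the order is z – t – p.
z–t: (540 + 31)/2312 = 0.2470; t–p: (377 + 31)/2312 = 0.1765.
Expected DCO frequency = 0.2470 × 0.1765 ≈ 0.04360; observed = 31/2312 ≈ 0.01341.
Coefficient of coincidence = 0.01341/0.04360 ≈ 0.31; interference = 1 − 0.31 = 0.69.

0.69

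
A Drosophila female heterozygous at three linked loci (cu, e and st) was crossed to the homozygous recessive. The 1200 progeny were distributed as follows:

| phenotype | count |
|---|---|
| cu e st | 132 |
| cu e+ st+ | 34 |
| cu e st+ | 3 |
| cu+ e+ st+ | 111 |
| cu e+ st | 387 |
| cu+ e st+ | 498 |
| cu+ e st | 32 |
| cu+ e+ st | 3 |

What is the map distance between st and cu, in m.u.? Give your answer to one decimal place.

The two most frequent reciprocal classes, cu e+ st and cu+ e st+, are the parental types, so the F1 was cu e+ st / cu+ e st+.
The two rarest classes, cu+ e+ st and cu e st+, are the double crossovers. Comparing them with the parentals, only the cu allele has switched, so cu is the middle locus and the order is e – cu – st.
Crossovers in the cu–st interval produce the single-crossover classes cu e+ st+ and cu+ e st (34 + 32 = 66) plus the double crossovers (6).
RF(cu–st) = (66 + 6) / 1200 = 72/1200 = 0.0600 → 6.0 m.u.

6.0 m.u.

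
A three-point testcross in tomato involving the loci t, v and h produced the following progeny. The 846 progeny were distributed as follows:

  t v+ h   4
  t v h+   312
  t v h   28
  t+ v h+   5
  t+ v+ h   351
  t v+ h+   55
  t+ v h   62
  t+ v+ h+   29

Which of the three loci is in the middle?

The two most frequent reciprocal classes, t+ v+ h and t v h+, are the parental types, so the F1 was t+ v+ h / t v h+.
The two rarest classes, t v+ h and t+ v h+, are the double crossovers. Comparing them with the parentals, only the t allele has switched, so t is the middle locus and the order is v – t – h.

t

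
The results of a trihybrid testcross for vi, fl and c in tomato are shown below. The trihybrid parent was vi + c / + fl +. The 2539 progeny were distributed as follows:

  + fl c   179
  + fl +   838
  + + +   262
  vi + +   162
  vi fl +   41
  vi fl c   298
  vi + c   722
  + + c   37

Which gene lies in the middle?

The two rarest classes, + + c and vi fl +, are the double crossovers. Comparing them with the parentals, only the vi allele has switched, so vi is the middle locus and the order is c – vi – fl.

vi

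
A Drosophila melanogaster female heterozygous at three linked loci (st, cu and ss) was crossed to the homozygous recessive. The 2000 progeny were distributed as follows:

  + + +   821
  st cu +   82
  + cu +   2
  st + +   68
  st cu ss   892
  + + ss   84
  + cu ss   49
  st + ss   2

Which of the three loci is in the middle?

cu

The two most frequent reciprocal classes, st cu ss and + + +, are the parental types, so the F1 was st cu ss / + + +.
The two rarest classes, st + ss and + cu +, are the double crossovers. Comparing them with the parentals, only the cu allele has switched, so cu is the middle locus and the order is st – cu – ss.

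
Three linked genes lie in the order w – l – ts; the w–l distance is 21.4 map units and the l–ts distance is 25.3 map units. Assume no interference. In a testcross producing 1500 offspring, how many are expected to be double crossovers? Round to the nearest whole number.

81

Map distances give recombination frequencies of 0.214 and 0.253 for the two intervals.
With no interference, expected double-crossover frequency = 0.214 × 0.253 = 0.05414.
Expected number = 0.05414 × 1500 = 81.21 ≈ 81.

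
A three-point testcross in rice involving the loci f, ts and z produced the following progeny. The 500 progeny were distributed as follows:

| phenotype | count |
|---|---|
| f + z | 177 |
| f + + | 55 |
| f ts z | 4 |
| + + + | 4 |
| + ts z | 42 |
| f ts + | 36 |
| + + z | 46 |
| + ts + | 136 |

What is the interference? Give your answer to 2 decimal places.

The two most frequent reciprocal classes, f + z and + ts +, are the parental types, so the F1 was f + z / + ts +.
The two rarest classes, f ts z and + + +, are the double crossovers. Comparing them with the parentals, only the ts allele has switched, so ts is the middle locus and the order is z – ts – f.
z–ts: (97 + 8)/500 = 0.2100; ts–f: (82 + 8)/500 = 0.1800.
Expected DCO frequency = 0.2100 × 0.1800 ≈ 0.03780; observed = 8/500 ≈ 0.01600.
Coefficient of coincidence = 0.01600/0.03780 ≈ 0.42; interference = 1 − 0.42 = 0.58.

0.58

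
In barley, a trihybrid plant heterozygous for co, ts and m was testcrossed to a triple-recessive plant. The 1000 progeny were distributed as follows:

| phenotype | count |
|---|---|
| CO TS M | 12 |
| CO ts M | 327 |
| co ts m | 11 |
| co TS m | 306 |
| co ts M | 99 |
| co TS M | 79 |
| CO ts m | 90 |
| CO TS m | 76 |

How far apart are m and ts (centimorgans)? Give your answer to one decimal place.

19.2 centimorgans

The two most frequent reciprocal classes, co TS m and CO ts M, are the parental types, so the F1 was co TS m / CO ts M.
The two rarest classes, co ts m and CO TS M, are the double crossovers. Comparing them with the parentals, only the ts allele has switched, so ts is the middle locus and the order is co – ts – m.
Crossovers in the ts–m interval produce the single-crossover classes co TS M and CO ts m (79 + 90 = 169) plus the double crossovers (23).
RF(ts–m) = (169 + 23) / 1000 = 192/1000 = 0.1920 → 19.2 centimorgans.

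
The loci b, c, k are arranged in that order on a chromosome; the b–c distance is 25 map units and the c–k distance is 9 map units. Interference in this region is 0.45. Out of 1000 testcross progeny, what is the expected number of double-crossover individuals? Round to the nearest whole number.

Map distances give recombination frequencies of 0.250 and 0.090 for the two intervals.
With interference 0.45 (so coincidence = 0.55), expected double-crossover frequency = 0.250 × 0.090 × 0.55 = 0.01238.
Expected number = 0.01238 × 1000 = 12.38 ≈ 12.

12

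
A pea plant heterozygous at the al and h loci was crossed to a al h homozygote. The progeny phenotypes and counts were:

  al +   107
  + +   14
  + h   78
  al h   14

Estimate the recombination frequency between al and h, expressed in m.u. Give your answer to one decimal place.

13.1 m.u.

The two most frequent classes, + h (78) and al + (107), are the parental types, so the F1 was + h / al +.
The recombinant classes are + + and al h: 14 + 14 = 28.
Recombination frequency = 28/213 = 0.1315 ≈ 13.1%, i.e. 13.1 m.u.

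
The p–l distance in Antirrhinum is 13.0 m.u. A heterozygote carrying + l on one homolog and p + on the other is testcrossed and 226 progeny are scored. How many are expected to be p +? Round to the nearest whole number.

98

A map distance of 13.0 m.u. corresponds to a recombination frequency of 0.130.
The F1 is + l / p +, so p + is a parental gamete class with expected frequency (1 − r)/2 = 0.870/2 = 0.4350.
Expected number = 0.4350 × 226 = 98.31 ≈ 98.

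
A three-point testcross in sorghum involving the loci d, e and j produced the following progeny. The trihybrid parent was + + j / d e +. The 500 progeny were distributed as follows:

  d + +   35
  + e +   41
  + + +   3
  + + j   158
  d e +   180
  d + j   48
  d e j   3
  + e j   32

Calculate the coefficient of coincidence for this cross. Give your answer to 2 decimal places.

The two rarest classes, + + + and d e j, are the double crossovers. Comparing them with the parentals, only the j allele has switched, so j is the middle locus and the order is e – j – d.
e–j: (67 + 6)/500 = 0.1460; j–d: (89 + 6)/500 = 0.1900.
Expected DCO frequency = 0.1460 × 0.1900 ≈ 0.02774; observed = 6/500 ≈ 0.01200.
Coefficient of coincidence = 0.01200/0.02774 ≈ 0.43.

0.43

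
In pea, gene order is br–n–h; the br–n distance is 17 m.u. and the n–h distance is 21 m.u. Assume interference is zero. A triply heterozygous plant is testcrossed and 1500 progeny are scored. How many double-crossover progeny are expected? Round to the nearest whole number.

54

Map distances give recombination frequencies of 0.170 and 0.210 for the two intervals.
With no interference, expected double-crossover frequency = 0.170 × 0.210 = 0.03570.
Expected number = 0.03570 × 1500 = 53.55 ≈ 54.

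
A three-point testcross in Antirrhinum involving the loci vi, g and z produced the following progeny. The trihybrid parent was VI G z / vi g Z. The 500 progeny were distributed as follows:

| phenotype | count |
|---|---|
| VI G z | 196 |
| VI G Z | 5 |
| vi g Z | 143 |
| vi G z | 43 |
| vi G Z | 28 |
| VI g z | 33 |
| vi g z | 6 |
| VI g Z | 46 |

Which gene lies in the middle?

The two rarest classes, VI G Z and vi g z, are the double crossovers. Comparing them with the parentals, only the z allele has switched, so z is the middle locus and the order is vi – z – g.

z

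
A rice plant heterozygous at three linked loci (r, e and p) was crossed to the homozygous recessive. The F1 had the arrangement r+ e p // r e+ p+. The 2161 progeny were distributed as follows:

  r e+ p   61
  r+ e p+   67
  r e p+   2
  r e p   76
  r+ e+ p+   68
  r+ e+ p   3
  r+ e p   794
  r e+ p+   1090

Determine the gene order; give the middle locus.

The two rarest classes, r+ e+ p and r e p+, are the double crossovers. Comparing them with the parentals, only the e allele has switched, so e is the middle locus and the order is r – e – p.

e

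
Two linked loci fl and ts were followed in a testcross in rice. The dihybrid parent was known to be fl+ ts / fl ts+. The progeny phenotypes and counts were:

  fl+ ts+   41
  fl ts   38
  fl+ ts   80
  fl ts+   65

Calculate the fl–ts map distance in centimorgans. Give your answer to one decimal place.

35.3 centimorgans

The recombinant classes are fl+ ts+ and fl ts: 41 + 38 = 79.
Recombination frequency = 79/224 = 0.3527 ≈ 35.3%, i.e. 35.3 centimorgans.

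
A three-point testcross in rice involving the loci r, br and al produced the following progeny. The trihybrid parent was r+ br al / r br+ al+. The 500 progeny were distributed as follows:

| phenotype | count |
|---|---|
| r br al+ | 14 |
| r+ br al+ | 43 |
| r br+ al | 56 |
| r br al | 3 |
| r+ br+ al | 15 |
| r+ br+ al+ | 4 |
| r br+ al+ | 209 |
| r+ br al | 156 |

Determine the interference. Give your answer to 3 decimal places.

0.083

The two rarest classes, r br al and r+ br+ al+, are the double crossovers. Comparing them with the parentals, only the r allele has switched, so r is the middle locus and the order is al – r – br.
al–r: (99 + 7)/500 = 0.2120; r–br: (29 + 7)/500 = 0.0720.
Expected DCO frequency = 0.2120 × 0.0720 ≈ 0.01526; observed = 7/500 ≈ 0.01400.
Coefficient of coincidence = 0.01400/0.01526 ≈ 0.917; interference = 1 − 0.917 = 0.083.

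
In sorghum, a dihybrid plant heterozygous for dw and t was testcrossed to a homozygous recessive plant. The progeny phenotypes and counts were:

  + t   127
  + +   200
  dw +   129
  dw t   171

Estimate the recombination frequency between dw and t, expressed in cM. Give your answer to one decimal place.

40.8 cM

The two most frequent classes, + + (200) and dw t (171), are the parental types, so the F1 was + + / dw t.
The recombinant classes are + t and dw +: 127 + 129 = 256.
Recombination frequency = 256/627 = 0.4083 ≈ 40.8%, i.e. 40.8 cM.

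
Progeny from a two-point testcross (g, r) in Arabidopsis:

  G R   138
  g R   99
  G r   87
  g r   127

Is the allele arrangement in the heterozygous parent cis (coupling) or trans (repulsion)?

The two most frequent classes are G R (138) and g r (127); these are the parental (non-recombinant) types.
So the F1 carried G R on one chromosome and g r on the other — the recessive alleles are on the same chromosome (cis / coupling).

cis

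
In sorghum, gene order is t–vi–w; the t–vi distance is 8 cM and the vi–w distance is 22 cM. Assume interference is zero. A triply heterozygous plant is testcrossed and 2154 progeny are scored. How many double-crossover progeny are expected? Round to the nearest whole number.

Map distances give recombination frequencies of 0.080 and 0.220 for the two intervals.
With no interference, expected double-crossover frequency = 0.080 × 0.220 = 0.01760.
Expected number = 0.01760 × 2154 = 37.91 ≈ 38.

38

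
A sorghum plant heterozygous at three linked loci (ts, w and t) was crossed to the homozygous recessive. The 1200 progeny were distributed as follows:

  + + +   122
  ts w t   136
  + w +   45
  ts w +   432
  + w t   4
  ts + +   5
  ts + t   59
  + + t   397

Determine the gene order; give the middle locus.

The two most frequent reciprocal classes, + + t and ts w +, are the parental types, so the F1 was + + t / ts w +.
The two rarest classes, + w t and ts + +, are the double crossovers. Comparing them with the parentals, only the w allele has switched, so w is the middle locus and the order is ts – w – t.

w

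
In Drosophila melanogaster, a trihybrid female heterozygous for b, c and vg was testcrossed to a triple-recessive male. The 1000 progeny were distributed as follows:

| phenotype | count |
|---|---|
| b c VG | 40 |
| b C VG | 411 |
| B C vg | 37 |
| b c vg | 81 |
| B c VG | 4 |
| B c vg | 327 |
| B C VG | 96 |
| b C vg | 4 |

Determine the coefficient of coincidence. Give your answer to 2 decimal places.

0.51

The two most frequent reciprocal classes, B c vg and b C VG, are the parental types, so the F1 was B c vg / b C VG.
The two rarest classes, B c VG and b C vg, are the double crossovers. Comparing them with the parentals, only the vg allele has switched, so vg is the middle locus and the order is c – vg – b.
c–vg: (77 + 8)/1000 = 0.0850; vg–b: (177 + 8)/1000 = 0.1850.
Expected DCO frequency = 0.0850 × 0.1850 ≈ 0.01572; observed = 8/1000 ≈ 0.00800.
Coefficient of coincidence = 0.00800/0.01572 ≈ 0.51.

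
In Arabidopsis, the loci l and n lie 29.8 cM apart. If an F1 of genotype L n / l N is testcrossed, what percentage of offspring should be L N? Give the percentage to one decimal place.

14.9%

A map distance of 29.8 cM corresponds to a recombination frequency of 0.298.
The F1 is L n / l N, so L N is a recombinant gamete class with expected frequency r/2 = 0.298/2 = 0.1490.
That is 0.1490 = 14.9% of the progeny.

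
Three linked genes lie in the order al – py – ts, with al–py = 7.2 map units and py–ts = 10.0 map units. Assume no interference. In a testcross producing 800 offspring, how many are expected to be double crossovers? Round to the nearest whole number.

6

Map distances give recombination frequencies of 0.072 and 0.100 for the two intervals.
With no interference, expected double-crossover frequency = 0.072 × 0.100 = 0.00720.
Expected number = 0.00720 × 800 = 5.76 ≈ 6.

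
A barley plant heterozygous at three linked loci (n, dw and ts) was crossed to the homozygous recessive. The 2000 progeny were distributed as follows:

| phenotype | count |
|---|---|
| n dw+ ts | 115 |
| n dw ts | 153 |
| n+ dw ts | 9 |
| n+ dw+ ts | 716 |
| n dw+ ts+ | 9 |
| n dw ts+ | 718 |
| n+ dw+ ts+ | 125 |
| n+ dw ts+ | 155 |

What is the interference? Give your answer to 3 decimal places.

0.578

The two most frequent reciprocal classes, n dw ts+ and n+ dw+ ts, are the parental types, so the F1 was n dw ts+ / n+ dw+ ts.
The two rarest classes, n dw+ ts+ and n+ dw ts, are the double crossovers. Comparing them with the parentals, only the dw allele has switched, so dw is the middle locus and the order is n – dw – ts.
n–dw: (270 + 18)/2000 = 0.1440; dw–ts: (278 + 18)/2000 = 0.1480.
Expected DCO frequency = 0.1440 × 0.1480 ≈ 0.02131; observed = 18/2000 ≈ 0.00900.
Coefficient of coincidence = 0.00900/0.02131 ≈ 0.422; interference = 1 − 0.422 = 0.578.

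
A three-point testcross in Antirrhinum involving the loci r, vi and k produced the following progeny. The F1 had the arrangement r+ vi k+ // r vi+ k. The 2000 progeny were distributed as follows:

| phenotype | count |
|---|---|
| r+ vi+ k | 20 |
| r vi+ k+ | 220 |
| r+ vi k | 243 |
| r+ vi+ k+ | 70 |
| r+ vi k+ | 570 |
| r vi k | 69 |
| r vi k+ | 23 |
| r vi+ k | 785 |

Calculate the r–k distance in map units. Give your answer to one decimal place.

25.3 map units

The two rarest classes, r vi k+ and r+ vi+ k, are the double crossovers. Comparing them with the parentals, only the r allele has switched, so r is the middle locus and the order is k – r – vi.
Crossovers in the k–r interval produce the single-crossover classes r+ vi k and r vi+ k+ (243 + 220 = 463) plus the double crossovers (43).
RF(k–r) = (463 + 43) / 2000 = 506/2000 = 0.2530 → 25.3 map units.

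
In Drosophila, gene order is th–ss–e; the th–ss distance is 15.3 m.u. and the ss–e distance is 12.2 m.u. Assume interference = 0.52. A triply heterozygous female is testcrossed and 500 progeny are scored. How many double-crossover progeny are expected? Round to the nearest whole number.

Map distances give recombination frequencies of 0.153 and 0.122 for the two intervals.
With interference 0.52 (so coincidence = 0.48), expected double-crossover frequency = 0.153 × 0.122 × 0.48 = 0.00896.
Expected number = 0.00896 × 500 = 4.48 ≈ 4.

4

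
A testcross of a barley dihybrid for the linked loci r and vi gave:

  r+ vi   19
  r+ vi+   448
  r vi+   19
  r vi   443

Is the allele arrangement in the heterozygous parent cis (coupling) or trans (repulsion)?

The two most frequent classes are r+ vi+ (448) and r vi (443); these are the parental (non-recombinant) types.
So the F1 carried r+ vi+ on one chromosome and r vi on the other — the recessive alleles are on the same chromosome (cis / coupling).

cis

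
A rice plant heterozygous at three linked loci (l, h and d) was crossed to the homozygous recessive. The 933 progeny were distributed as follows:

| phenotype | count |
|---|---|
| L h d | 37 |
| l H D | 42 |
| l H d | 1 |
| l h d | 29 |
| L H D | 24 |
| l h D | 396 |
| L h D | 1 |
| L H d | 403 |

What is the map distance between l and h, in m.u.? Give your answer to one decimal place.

8.7 m.u.

The two most frequent reciprocal classes, l h D and L H d, are the parental types, so the F1 was l h D / L H d.
The two rarest classes, L h D and l H d, are the double crossovers. Comparing them with the parentals, only the l allele has switched, so l is the middle locus and the order is d – l – h.
Crossovers in the l–h interval produce the single-crossover classes l H D and L h d (42 + 37 = 79) plus the double crossovers (2).
RF(l–h) = (79 + 2) / 933 = 81/933 = 0.0868 → 8.7 m.u.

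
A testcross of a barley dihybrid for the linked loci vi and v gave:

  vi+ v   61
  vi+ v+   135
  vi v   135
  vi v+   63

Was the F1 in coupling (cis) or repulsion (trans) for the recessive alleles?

cis

The two most frequent classes are vi+ v+ (135) and vi v (135); these are the parental (non-recombinant) types.
So the F1 carried vi+ v+ on one chromosome and vi v on the other — the recessive alleles are on the same chromosome (cis / coupling).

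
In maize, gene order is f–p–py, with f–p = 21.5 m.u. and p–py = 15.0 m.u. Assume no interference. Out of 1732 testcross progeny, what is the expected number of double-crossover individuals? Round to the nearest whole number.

Map distances give recombination frequencies of 0.215 and 0.150 for the two intervals.
With no interference, expected double-crossover frequency = 0.215 × 0.150 = 0.03225.
Expected number = 0.03225 × 1732 = 55.86 ≈ 56.

56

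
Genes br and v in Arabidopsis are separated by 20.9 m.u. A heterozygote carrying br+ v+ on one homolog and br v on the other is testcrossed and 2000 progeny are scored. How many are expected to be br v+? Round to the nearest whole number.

209

A map distance of 20.9 m.u. corresponds to a recombination frequency of 0.209.
The F1 is br+ v+ / br v, so br v+ is a recombinant gamete class with expected frequency r/2 = 0.209/2 = 0.1045.
Expected number = 0.1045 × 2000 = 209.00 ≈ 209.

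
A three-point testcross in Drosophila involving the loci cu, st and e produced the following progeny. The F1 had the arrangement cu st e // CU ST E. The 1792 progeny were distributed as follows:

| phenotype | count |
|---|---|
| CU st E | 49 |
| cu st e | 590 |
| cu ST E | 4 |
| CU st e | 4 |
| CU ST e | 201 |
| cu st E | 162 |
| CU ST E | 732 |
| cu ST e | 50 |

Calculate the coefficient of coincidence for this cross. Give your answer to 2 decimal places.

0.36

The two rarest classes, CU st e and cu ST E, are the double crossovers. Comparing them with the parentals, only the cu allele has switched, so cu is the middle locus and the order is e – cu – st.
e–cu: (363 + 8)/1792 = 0.2070; cu–st: (99 + 8)/1792 = 0.0597.
Expected DCO frequency = 0.2070 × 0.0597 ≈ 0.01236; observed = 8/1792 ≈ 0.00446.
Coefficient of coincidence = 0.00446/0.01236 ≈ 0.36.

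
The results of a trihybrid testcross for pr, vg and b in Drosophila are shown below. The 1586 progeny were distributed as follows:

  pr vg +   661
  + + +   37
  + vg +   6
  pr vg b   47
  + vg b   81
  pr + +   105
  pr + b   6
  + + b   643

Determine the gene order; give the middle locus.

pr

The two most frequent reciprocal classes, + + b and pr vg +, are the parental types, so the F1 was + + b / pr vg +.
The two rarest classes, pr + b and + vg +, are the double crossovers. Comparing them with the parentals, only the pr allele has switched, so pr is the middle locus and the order is vg – pr – b.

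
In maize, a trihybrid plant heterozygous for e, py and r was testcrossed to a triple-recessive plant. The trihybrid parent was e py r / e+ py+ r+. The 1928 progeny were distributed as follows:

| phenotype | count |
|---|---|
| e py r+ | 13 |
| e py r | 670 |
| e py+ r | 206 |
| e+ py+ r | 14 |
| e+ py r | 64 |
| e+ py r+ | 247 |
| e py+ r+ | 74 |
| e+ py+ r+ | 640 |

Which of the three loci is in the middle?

r

The two rarest classes, e py r+ and e+ py+ r, are the double crossovers. Comparing them with the parentals, only the r allele has switched, so r is the middle locus and the order is e – r – py.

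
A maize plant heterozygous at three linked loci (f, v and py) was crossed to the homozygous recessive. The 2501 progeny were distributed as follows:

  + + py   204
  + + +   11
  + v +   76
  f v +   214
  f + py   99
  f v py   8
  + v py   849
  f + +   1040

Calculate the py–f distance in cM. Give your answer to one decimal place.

7.8 cM

The two most frequent reciprocal classes, f + + and + v py, are the parental types, so the F1 was f + + / + v py.
The two rarest classes, + + + and f v py, are the double crossovers. Comparing them with the parentals, only the f allele has switched, so f is the middle locus and the order is v – f – py.
Crossovers in the f–py interval produce the single-crossover classes f + py and + v + (99 + 76 = 175) plus the double crossovers (19).
RF(f–py) = (175 + 19) / 2501 = 194/2501 = 0.0776 → 7.8 cM.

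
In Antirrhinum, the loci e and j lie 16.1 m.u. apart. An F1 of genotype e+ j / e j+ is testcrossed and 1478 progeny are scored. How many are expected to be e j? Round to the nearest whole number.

119

A map distance of 16.1 m.u. corresponds to a recombination frequency of 0.161.
The F1 is e+ j / e j+, so e j is a recombinant gamete class with expected frequency r/2 = 0.161/2 = 0.0805.
Expected number = 0.0805 × 1478 = 118.98 ≈ 119.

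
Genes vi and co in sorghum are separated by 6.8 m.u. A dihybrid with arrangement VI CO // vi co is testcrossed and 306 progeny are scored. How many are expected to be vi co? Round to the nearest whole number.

A map distance of 6.8 m.u. corresponds to a recombination frequency of 0.068.
The F1 is VI CO / vi co, so vi co is a parental gamete class with expected frequency (1 − r)/2 = 0.932/2 = 0.4660.
Expected number = 0.4660 × 306 = 142.60 ≈ 143.

143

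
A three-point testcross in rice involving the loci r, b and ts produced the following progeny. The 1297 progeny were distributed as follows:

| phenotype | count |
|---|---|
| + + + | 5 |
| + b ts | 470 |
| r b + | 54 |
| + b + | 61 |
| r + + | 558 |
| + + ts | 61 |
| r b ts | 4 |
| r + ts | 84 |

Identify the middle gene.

The two most frequent reciprocal classes, + b ts and r + +, are the parental types, so the F1 was + b ts / r + +.
The two rarest classes, r b ts and + + +, are the double crossovers. Comparing them with the parentals, only the r allele has switched, so r is the middle locus and the order is ts – r – b.

r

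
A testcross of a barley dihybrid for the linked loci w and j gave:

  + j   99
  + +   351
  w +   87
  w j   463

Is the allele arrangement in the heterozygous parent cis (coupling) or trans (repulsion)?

cis

The two most frequent classes are + + (351) and w j (463); these are the parental (non-recombinant) types.
So the F1 carried + + on one chromosome and w j on the other — the recessive alleles are on the same chromosome (cis / coupling).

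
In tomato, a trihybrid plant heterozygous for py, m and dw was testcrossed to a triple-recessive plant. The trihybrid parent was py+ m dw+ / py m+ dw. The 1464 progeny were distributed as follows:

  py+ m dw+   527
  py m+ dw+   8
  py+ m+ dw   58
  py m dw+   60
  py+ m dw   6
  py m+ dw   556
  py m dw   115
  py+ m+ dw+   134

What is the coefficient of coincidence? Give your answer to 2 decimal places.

0.59

The two rarest classes, py+ m dw and py m+ dw+, are the double crossovers. Comparing them with the parentals, only the dw allele has switched, so dw is the middle locus and the order is py – dw – m.
py–dw: (118 + 14)/1464 = 0.0902; dw–m: (249 + 14)/1464 = 0.1796.
Expected DCO frequency = 0.0902 × 0.1796 ≈ 0.01620; observed = 14/1464 ≈ 0.00956.
Coefficient of coincidence = 0.00956/0.01620 ≈ 0.59.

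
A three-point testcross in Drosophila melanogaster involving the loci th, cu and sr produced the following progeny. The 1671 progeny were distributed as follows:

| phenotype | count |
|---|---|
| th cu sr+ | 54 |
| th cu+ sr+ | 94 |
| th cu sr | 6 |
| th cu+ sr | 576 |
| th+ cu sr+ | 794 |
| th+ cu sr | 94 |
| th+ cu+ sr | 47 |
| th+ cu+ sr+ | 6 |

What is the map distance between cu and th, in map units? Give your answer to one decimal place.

The two most frequent reciprocal classes, th+ cu sr+ and th cu+ sr, are the parental types, so the F1 was th+ cu sr+ / th cu+ sr.
The two rarest classes, th+ cu+ sr+ and th cu sr, are the double crossovers. Comparing them with the parentals, only the cu allele has switched, so cu is the middle locus and the order is th – cu – sr.
Crossovers in the th–cu interval produce the single-crossover classes th cu sr+ and th+ cu+ sr (54 + 47 = 101) plus the double crossovers (12).
RF(th–cu) = (101 + 12) / 1671 = 113/1671 = 0.0676 → 6.8 map units.

6.8 map units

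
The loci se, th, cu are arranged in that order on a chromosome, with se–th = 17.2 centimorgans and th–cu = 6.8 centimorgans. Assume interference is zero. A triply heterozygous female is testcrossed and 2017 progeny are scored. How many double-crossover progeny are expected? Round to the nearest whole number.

24

Map distances give recombination frequencies of 0.172 and 0.068 for the two intervals.
With no interference, expected double-crossover frequency = 0.172 × 0.068 = 0.01170.
Expected number = 0.01170 × 2017 = 23.59 ≈ 24.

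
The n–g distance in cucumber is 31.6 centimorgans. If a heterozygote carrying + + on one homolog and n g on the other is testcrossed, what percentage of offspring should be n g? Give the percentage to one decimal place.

A map distance of 31.6 centimorgans corresponds to a recombination frequency of 0.316.
The F1 is + + / n g, so n g is a parental gamete class with expected frequency (1 − r)/2 = 0.684/2 = 0.3420.
That is 0.3420 = 34.2% of the progeny.

34.2%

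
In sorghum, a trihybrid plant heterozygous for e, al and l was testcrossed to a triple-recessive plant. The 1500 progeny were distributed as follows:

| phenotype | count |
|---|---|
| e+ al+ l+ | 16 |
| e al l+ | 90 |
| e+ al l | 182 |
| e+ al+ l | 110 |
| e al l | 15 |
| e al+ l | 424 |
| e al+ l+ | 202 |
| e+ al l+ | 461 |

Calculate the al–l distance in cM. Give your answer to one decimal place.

The two most frequent reciprocal classes, e al+ l and e+ al l+, are the parental types, so the F1 was e al+ l / e+ al l+.
The two rarest classes, e al l and e+ al+ l+, are the double crossovers. Comparing them with the parentals, only the al allele has switched, so al is the middle locus and the order is e – al – l.
Crossovers in the al–l interval produce the single-crossover classes e al+ l+ and e+ al l (202 + 182 = 384) plus the double crossovers (31).
RF(al–l) = (384 + 31) / 1500 = 415/1500 = 0.2767 → 27.7 cM.

27.7 cM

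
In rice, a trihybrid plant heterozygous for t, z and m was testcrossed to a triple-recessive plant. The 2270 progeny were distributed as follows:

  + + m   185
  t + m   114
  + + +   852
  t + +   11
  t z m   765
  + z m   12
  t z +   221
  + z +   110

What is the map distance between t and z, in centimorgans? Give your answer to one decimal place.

The two most frequent reciprocal classes, + + + and t z m, are the parental types, so the F1 was + + + / t z m.
The two rarest classes, t + + and + z m, are the double crossovers. Comparing them with the parentals, only the t allele has switched, so t is the middle locus and the order is z – t – m.
Crossovers in the z–t interval produce the single-crossover classes + z + and t + m (110 + 114 = 224) plus the double crossovers (23).
RF(z–t) = (224 + 23) / 2270 = 247/2270 = 0.1088 → 10.9 centimorgans.

10.9 centimorgans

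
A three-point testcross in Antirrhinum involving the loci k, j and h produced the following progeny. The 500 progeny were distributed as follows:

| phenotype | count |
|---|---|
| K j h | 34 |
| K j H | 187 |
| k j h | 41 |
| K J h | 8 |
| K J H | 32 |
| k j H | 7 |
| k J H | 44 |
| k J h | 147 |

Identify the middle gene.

k

The two most frequent reciprocal classes, K j H and k J h, are the parental types, so the F1 was K j H / k J h.
The two rarest classes, k j H and K J h, are the double crossovers. Comparing them with the parentals, only the k allele has switched, so k is the middle locus and the order is j – k – h.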